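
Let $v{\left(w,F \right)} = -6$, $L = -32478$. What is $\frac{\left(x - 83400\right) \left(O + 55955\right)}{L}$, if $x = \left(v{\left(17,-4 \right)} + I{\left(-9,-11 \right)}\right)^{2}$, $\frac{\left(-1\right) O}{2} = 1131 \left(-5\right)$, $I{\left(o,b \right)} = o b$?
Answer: $\frac{1676042005}{10826} \approx 1.5482 \cdot 10^{5}$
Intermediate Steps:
$I{\left(o,b \right)} = b o$
$O = 11310$ ($O = - 2 \cdot 1131 \left(-5\right) = \left(-2\right) \left(-5655\right) = 11310$)
$x = 8649$ ($x = \left(-6 - -99\right)^{2} = \left(-6 + 99\right)^{2} = 93^{2} = 8649$)
$\frac{\left(x - 83400\right) \left(O + 55955\right)}{L} = \frac{\left(8649 - 83400\right) \left(11310 + 55955\right)}{-32478} = \left(-74751\right) 67265 \left(- \frac{1}{32478}\right) = \left(-5028126015\right) \left(- \frac{1}{32478}\right) = \frac{1676042005}{10826}$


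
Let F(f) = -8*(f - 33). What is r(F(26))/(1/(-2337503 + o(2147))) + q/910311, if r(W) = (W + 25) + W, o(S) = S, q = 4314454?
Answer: -291248330718638/910311 ≈ -3.1994e+8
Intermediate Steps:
F(f) = 264 - 8*f (F(f) = -8*(-33 + f) = 264 - 8*f)
r(W) = 25 + 2*W (r(W) = (25 + W) + W = 25 + 2*W)
r(F(26))/(1/(-2337503 + o(2147))) + q/910311 = (25 + 2*(264 - 8*26))/(1/(-2337503 + 2147)) + 4314454/910311 = (25 + 2*(264 - 208))/(1/(-2335356)) + 4314454*(1/910311) = (25 + 2*56)/(-1/2335356) + 4314454/910311 = (25 + 112)*(-2335356) + 4314454/910311 = 137*(-2335356) + 4314454/910311 = -319943772 + 4314454/910311 = -291248330718638/910311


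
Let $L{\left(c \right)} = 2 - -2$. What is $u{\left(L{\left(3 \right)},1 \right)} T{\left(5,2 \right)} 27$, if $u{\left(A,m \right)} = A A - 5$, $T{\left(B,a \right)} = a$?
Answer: $594$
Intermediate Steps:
$L{\left(c \right)} = 4$ ($L{\left(c \right)} = 2 + 2 = 4$)
$u{\left(A,m \right)} = -5 + A^{2}$ ($u{\left(A,m \right)} = A^{2} - 5 = -5 + A^{2}$)
$u{\left(L{\left(3 \right)},1 \right)} T{\left(5,2 \right)} 27 = \left(-5 + 4^{2}\right) 2 \cdot 27 = \left(-5 + 16\right) 2 \cdot 27 = 11 \cdot 2 \cdot 27 = 22 \cdot 27 = 594$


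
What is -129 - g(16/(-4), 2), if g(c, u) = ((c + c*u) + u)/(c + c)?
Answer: -521/4 ≈ -130.25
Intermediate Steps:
g(c, u) = (c + u + c*u)/(2*c) (g(c, u) = (c + u + c*u)/((2*c)) = (c + u + c*u)*(1/(2*c)) = (c + u + c*u)/(2*c))
-129 - g(16/(-4), 2) = -129 - (2 + (16/(-4))*(1 + 2))/(2*(16/(-4))) = -129 - (2 + (16*(-¼))*3)/(2*(16*(-¼))) = -129 - (2 - 4*3)/(2*(-4)) = -129 - (-1)*(2 - 12)/(2*4) = -129 - (-1)*(-10)/(2*4) = -129 - 1*5/4 = -129 - 5/4 = -521/4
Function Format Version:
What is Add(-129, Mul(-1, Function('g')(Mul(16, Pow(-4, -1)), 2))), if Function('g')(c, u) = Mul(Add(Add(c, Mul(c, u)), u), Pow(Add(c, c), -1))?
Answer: Rational(-521, 4) ≈ -130.25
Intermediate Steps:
Function('g')(c, u) = Mul(Rational(1, 2), Pow(c, -1), Add(c, u, Mul(c, u))) (Function('g')(c, u) = Mul(Add(c, u, Mul(c, u)), Pow(Mul(2, c), -1)) = Mul(Add(c, u, Mul(c, u)), Mul(Rational(1, 2), Pow(c, -1))) = Mul(Rational(1, 2), Pow(c, -1), Add(c, u, Mul(c, u))))
Add(-129, Mul(-1, Function('g')(Mul(16, Pow(-4, -1)), 2))) = Add(-129, Mul(-1, Mul(Rational(1, 2), Pow(Mul(16, Pow(-4, -1)), -1), Add(2, Mul(Mul(16, Pow(-4, -1)), Add(1, 2)))))) = Add(-129, Mul(-1, Mul(Rational(1, 2), Pow(Mul(16, Rational(-1, 4)), -1), Add(2, Mul(Mul(16, Rational(-1, 4)), 3))))) = Add(-129, Mul(-1, Mul(Rational(1, 2), Pow(-4, -1), Add(2, Mul(-4, 3))))) = Add(-129, Mul(-1, Mul(Rational(1, 2), Rational(-1, 4), Add(2, -12)))) = Add(-129, Mul(-1, Mul(Rational(1, 2), Rational(-1, 4), -10))) = Add(-129, Mul(-1, Rational(5, 4))) = Add(-129, Rational(-5, 4)) = Rational(-521, 4)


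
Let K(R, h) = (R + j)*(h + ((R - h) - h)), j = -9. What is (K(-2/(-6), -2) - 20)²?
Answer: 131044/81 ≈ 1617.8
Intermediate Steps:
K(R, h) = (-9 + R)*(R - h) (K(R, h) = (R - 9)*(h + ((R - h) - h)) = (-9 + R)*(h + (R - 2*h)) = (-9 + R)*(R - h))
(K(-2/(-6), -2) - 20)² = (((-2/(-6))² - (-18)/(-6) + 9*(-2) - 1*(-2/(-6))*(-2)) - 20)² = (((-2*(-⅙))² - (-18)*(-1)/6 - 18 - 1*(-2*(-⅙))*(-2)) - 20)² = (((⅓)² - 9*⅓ - 18 - 1*⅓*(-2)) - 20)² = ((⅑ - 3 - 18 + ⅔) - 20)² = (-182/9 - 20)² = (-362/9)² = 131044/81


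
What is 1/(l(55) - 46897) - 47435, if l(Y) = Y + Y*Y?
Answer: -2078459396/43817 ≈ -47435.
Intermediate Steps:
l(Y) = Y + Y²
1/(l(55) - 46897) - 47435 = 1/(55*(1 + 55) - 46897) - 47435 = 1/(55*56 - 46897) - 47435 = 1/(3080 - 46897) - 47435 = 1/(-43817) - 47435 = -1/43817 - 47435 = -2078459396/43817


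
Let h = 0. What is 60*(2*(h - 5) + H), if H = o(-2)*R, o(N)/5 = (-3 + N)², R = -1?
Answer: -8100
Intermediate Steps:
o(N) = 5*(-3 + N)²
H = -125 (H = (5*(-3 - 2)²)*(-1) = (5*(-5)²)*(-1) = (5*25)*(-1) = 125*(-1) = -125)
60*(2*(h - 5) + H) = 60*(2*(0 - 5) - 125) = 60*(2*(-5) - 125) = 60*(-10 - 125) = 60*(-135) = -8100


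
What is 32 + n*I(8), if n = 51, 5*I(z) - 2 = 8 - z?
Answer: 262/5 ≈ 52.400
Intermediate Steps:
I(z) = 2 - z/5 (I(z) = ⅖ + (8 - z)/5 = ⅖ + (8/5 - z/5) = 2 - z/5)
32 + n*I(8) = 32 + 51*(2 - ⅕*8) = 32 + 51*(2 - 8/5) = 32 + 51*(⅖) = 32 + 102/5 = 262/5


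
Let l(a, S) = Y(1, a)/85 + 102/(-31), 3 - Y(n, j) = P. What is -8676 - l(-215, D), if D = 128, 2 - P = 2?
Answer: -22852683/2635 ≈ -8672.8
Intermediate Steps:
P = 0 (P = 2 - 1*2 = 2 - 2 = 0)
Y(n, j) = 3 (Y(n, j) = 3 - 1*0 = 3 + 0 = 3)
l(a, S) = -8577/2635 (l(a, S) = 3/85 + 102/(-31) = 3*(1/85) + 102*(-1/31) = 3/85 - 102/31 = -8577/2635)
-8676 - l(-215, D) = -8676 - 1*(-8577/2635) = -8676 + 8577/2635 = -22852683/2635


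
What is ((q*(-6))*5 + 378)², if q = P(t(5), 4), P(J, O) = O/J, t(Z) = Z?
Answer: 125316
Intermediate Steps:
q = ⅘ (q = 4/5 = 4*(⅕) = ⅘ ≈ 0.80000)
((q*(-6))*5 + 378)² = (((⅘)*(-6))*5 + 378)² = (-24/5*5 + 378)² = (-24 + 378)² = 354² = 125316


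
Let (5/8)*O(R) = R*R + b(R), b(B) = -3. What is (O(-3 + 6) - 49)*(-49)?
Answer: 9653/5 ≈ 1930.6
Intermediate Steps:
O(R) = -24/5 + 8*R²/5 (O(R) = 8*(R*R - 3)/5 = 8*(R² - 3)/5 = 8*(-3 + R²)/5 = -24/5 + 8*R²/5)
(O(-3 + 6) - 49)*(-49) = ((-24/5 + 8*(-3 + 6)²/5) - 49)*(-49) = ((-24/5 + (8/5)*3²) - 49)*(-49) = ((-24/5 + (8/5)*9) - 49)*(-49) = ((-24/5 + 72/5) - 49)*(-49) = (48/5 - 49)*(-49) = -197/5*(-49) = 9653/5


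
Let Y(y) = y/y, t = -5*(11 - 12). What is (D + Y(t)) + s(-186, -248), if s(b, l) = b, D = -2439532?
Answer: -2439717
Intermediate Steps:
t = 5 (t = -5*(-1) = 5)
Y(y) = 1
(D + Y(t)) + s(-186, -248) = (-2439532 + 1) - 186 = -2439531 - 186 = -2439717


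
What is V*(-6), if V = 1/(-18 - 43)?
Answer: 6/61 ≈ 0.098361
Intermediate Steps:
V = -1/61 (V = 1/(-61) = -1/61 ≈ -0.016393)
V*(-6) = -1/61*(-6) = 6/61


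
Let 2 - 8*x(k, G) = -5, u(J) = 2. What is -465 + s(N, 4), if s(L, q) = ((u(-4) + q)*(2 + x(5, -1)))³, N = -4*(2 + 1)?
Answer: 298749/64 ≈ 4668.0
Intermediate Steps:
x(k, G) = 7/8 (x(k, G) = ¼ - ⅛*(-5) = ¼ + 5/8 = 7/8)
N = -12 (N = -4*3 = -12)
s(L, q) = (23/4 + 23*q/8)³ (s(L, q) = ((2 + q)*(2 + 7/8))³ = ((2 + q)*(23/8))³ = (23/4 + 23*q/8)³)
-465 + s(N, 4) = -465 + 12167*(2 + 4)³/512 = -465 + (12167/512)*6³ = -465 + (12167/512)*216 = -465 + 328509/64 = 298749/64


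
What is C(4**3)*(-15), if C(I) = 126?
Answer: -1890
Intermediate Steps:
C(4**3)*(-15) = 126*(-15) = -1890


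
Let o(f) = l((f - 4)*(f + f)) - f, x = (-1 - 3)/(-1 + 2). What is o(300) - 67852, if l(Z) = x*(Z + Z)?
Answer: -1488952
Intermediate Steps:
x = -4 (x = -4/1 = -4*1 = -4)
l(Z) = -8*Z (l(Z) = -4*(Z + Z) = -8*Z)
o(f) = -f - 16*f*(-4 + f) (o(f) = -8*(f - 4)*(f + f) - f = -8*(-4 + f)*2*f - f = -16*f*(-4 + f) - f = -f - 16*f*(-4 + f))
o(300) - 67852 = 300*(63 - 16*300) - 67852 = 300*(63 - 4800) - 67852 = 300*(-4737) - 67852 = -1421100 - 67852 = -1488952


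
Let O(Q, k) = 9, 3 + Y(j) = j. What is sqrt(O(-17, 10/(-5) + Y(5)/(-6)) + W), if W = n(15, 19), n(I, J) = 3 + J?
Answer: sqrt(31) ≈ 5.5678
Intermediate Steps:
Y(j) = -3 + j
W = 22 (W = 3 + 19 = 22)
sqrt(O(-17, 10/(-5) + Y(5)/(-6)) + W) = sqrt(9 + 22) = sqrt(31)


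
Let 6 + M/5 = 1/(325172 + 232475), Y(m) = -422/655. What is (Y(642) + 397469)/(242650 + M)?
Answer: 48392936229377/29539695473325 ≈ 1.6382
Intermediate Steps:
Y(m) = -422/655 (Y(m) = -422*1/655 = -422/655)
M = -16729405/557647 (M = -30 + 5/(325172 + 232475) = -30 + 5/557647 = -16729405/557647 ≈ -30.000)
(Y(642) + 397469)/(242650 + M) = (-422/655 + 397469)/(242650 - 16729405/557647) = 260341773/(655*(135296315145/557647)) = (260341773/655)*(557647/135296315145) = 48392936229377/29539695473325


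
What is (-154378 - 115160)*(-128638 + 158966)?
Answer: -8174548464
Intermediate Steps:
(-154378 - 115160)*(-128638 + 158966) = -269538*30328 = -8174548464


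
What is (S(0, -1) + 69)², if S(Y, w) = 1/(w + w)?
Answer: 18769/4 ≈ 4692.3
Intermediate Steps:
S(Y, w) = 1/(2*w)
(S(0, -1) + 69)² = ((½)/(-1) + 69)² = ((½)*(-1) + 69)² = (-½ + 69)² = (137/2)² = 18769/4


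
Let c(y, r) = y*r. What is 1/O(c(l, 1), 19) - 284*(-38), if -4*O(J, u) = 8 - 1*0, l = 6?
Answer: 21583/2 ≈ 10792.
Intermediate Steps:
c(y, r) = r*y
O(J, u) = -2 (O(J, u) = -(8 - 1*0)/4 = -(8 + 0)/4 = -¼*8 = -2)
1/O(c(l, 1), 19) - 284*(-38) = 1/(-2) - 284*(-38) = -½ + 10792 = 21583/2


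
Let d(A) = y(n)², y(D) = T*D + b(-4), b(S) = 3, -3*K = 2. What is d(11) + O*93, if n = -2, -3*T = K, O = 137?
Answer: 1032550/81 ≈ 12748.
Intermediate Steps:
K = -⅔ (K = -⅓*2 = -⅔ ≈ -0.66667)
T = 2/9 (T = -⅓*(-⅔) = 2/9 ≈ 0.22222)
y(D) = 3 + 2*D/9 (y(D) = 2*D/9 + 3 = 3 + 2*D/9)
d(A) = 529/81 (d(A) = (3 + (2/9)*(-2))² = (3 - 4/9)² = (23/9)² = 529/81)
d(11) + O*93 = 529/81 + 137*93 = 529/81 + 12741 = 1032550/81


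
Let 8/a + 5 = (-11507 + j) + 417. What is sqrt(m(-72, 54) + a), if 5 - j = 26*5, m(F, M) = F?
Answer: I*sqrt(566503410)/2805 ≈ 8.4853*I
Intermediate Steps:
j = -125 (j = 5 - 26*5 = 5 - 1*130 = 5 - 130 = -125)
a = -2/2805 (a = 8/(-5 + ((-11507 - 125) + 417)) = 8/(-5 + (-11632 + 417)) = 8/(-5 - 11215) = 8/(-11220) = 8*(-1/11220) = -2/2805 ≈ -0.00071301)
sqrt(m(-72, 54) + a) = sqrt(-72 - 2/2805) = sqrt(-201962/2805) = I*sqrt(566503410)/2805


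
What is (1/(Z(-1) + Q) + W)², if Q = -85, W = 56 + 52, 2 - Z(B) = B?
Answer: 78411025/6724 ≈ 11661.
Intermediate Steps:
Z(B) = 2 - B
W = 108
(1/(Z(-1) + Q) + W)² = (1/((2 - 1*(-1)) - 85) + 108)² = (1/((2 + 1) - 85) + 108)² = (1/(3 - 85) + 108)² = (1/(-82) + 108)² = (-1/82 + 108)² = (8855/82)² = 78411025/6724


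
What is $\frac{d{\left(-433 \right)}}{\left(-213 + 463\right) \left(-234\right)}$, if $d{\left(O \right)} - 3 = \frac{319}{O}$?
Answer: $- \frac{49}{1266525} \approx -3.8689 \cdot 10^{-5}$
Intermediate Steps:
$d{\left(O \right)} = 3 + \frac{319}{O}$
$\frac{d{\left(-433 \right)}}{\left(-213 + 463\right) \left(-234\right)} = \frac{3 + \frac{319}{-433}}{\left(-213 + 463\right) \left(-234\right)} = \frac{3 + 319 \left(- \frac{1}{433}\right)}{250 \left(-234\right)} = \frac{3 - \frac{319}{433}}{-58500} = \frac{980}{433} \left(- \frac{1}{58500}\right) = - \frac{49}{1266525}$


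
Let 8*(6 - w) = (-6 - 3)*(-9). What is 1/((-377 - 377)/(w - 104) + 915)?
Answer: 865/797507 ≈ 0.0010846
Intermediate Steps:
w = -33/8 (w = 6 - (-6 - 3)*(-9)/8 = 6 - (-9)*(-9)/8 = 6 - 1/8*81 = 6 - 81/8 = -33/8 ≈ -4.1250)
1/((-377 - 377)/(w - 104) + 915) = 1/((-377 - 377)/(-33/8 - 104) + 915) = 1/(-754/(-865/8) + 915) = 1/(-754*(-8/865) + 915) = 1/(6032/865 + 915) = 1/(797507/865) = 865/797507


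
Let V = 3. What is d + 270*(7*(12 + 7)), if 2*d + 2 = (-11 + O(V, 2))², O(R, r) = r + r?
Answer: 71867/2 ≈ 35934.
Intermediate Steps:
O(R, r) = 2*r
d = 47/2 (d = -1 + (-11 + 2*2)²/2 = -1 + (-11 + 4)²/2 = -1 + (½)*(-7)² = -1 + (½)*49 = -1 + 49/2 = 47/2 ≈ 23.500)
d + 270*(7*(12 + 7)) = 47/2 + 270*(7*(12 + 7)) = 47/2 + 270*(7*19) = 47/2 + 270*133 = 47/2 + 35910 = 71867/2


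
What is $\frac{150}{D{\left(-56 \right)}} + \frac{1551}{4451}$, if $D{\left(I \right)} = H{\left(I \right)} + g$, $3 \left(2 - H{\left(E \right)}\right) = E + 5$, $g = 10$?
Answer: $\frac{712629}{129079} \approx 5.5209$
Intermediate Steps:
$H{\left(E \right)} = \frac{1}{3} - \frac{E}{3}$ ($H{\left(E \right)} = 2 - \frac{E + 5}{3} = 2 - \frac{5 + E}{3} = 2 - \left(\frac{5}{3} + \frac{E}{3}\right) = \frac{1}{3} - \frac{E}{3}$)
$D{\left(I \right)} = \frac{31}{3} - \frac{I}{3}$ ($D{\left(I \right)} = \left(\frac{1}{3} - \frac{I}{3}\right) + 10 = \frac{31}{3} - \frac{I}{3}$)
$\frac{150}{D{\left(-56 \right)}} + \frac{1551}{4451} = \frac{150}{\frac{31}{3} - - \frac{56}{3}} + \frac{1551}{4451} = \frac{150}{\frac{31}{3} + \frac{56}{3}} + 1551 \cdot \frac{1}{4451} = \frac{150}{29} + \frac{1551}{4451} = \frac{712629}{129079}$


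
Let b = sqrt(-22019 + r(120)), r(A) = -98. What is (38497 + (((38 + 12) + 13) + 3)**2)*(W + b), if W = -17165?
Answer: -735571745 + 42853*I*sqrt(22117) ≈ -7.3557e+8 + 6.373e+6*I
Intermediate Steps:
b = I*sqrt(22117) (b = sqrt(-22019 - 98) = sqrt(-22117) = I*sqrt(22117) ≈ 148.72*I)
(38497 + (((38 + 12) + 13) + 3)**2)*(W + b) = (38497 + (((38 + 12) + 13) + 3)**2)*(-17165 + I*sqrt(22117)) = (38497 + ((50 + 13) + 3)**2)*(-17165 + I*sqrt(22117)) = (38497 + (63 + 3)**2)*(-17165 + I*sqrt(22117)) = (38497 + 66**2)*(-17165 + I*sqrt(22117)) = (38497 + 4356)*(-17165 + I*sqrt(22117)) = 42853*(-17165 + I*sqrt(22117)) = -735571745 + 42853*I*sqrt(22117)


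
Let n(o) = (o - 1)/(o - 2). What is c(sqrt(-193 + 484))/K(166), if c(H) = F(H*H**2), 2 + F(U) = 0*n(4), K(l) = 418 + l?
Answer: -1/292 ≈ -0.0034247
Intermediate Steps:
n(o) = (-1 + o)/(-2 + o)
F(U) = -2 (F(U) = -2 + 0*((-1 + 4)/(-2 + 4)) = -2 + 0*(3/2) = -2 + 0 = -2)
c(H) = -2
c(sqrt(-193 + 484))/K(166) = -2/(418 + 166) = -2/584 = -2*1/584 = -1/292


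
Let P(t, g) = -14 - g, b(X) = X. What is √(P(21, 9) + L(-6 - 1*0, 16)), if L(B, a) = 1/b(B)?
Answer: I*√834/6 ≈ 4.8132*I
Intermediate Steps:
L(B, a) = 1/B
√(P(21, 9) + L(-6 - 1*0, 16)) = √((-14 - 1*9) + 1/(-6 - 1*0)) = √((-14 - 9) + 1/(-6 + 0)) = √(-23 + 1/(-6)) = √(-23 - ⅙) = √(-139/6) = I*√834/6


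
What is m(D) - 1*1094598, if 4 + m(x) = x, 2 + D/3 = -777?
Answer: -1096939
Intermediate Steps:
D = -2337 (D = -6 + 3*(-777) = -6 - 2331 = -2337)
m(x) = -4 + x
m(D) - 1*1094598 = (-4 - 2337) - 1*1094598 = -2341 - 1094598 = -1096939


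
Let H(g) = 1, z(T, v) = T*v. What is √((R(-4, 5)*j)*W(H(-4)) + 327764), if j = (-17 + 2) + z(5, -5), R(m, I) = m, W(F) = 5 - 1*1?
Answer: 2*√82101 ≈ 573.07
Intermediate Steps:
W(F) = 4 (W(F) = 5 - 1 = 4)
j = -40 (j = (-17 + 2) + 5*(-5) = -15 - 25 = -40)
√((R(-4, 5)*j)*W(H(-4)) + 327764) = √(-4*(-40)*4 + 327764) = √(160*4 + 327764) = √(640 + 327764) = √328404 = 2*√82101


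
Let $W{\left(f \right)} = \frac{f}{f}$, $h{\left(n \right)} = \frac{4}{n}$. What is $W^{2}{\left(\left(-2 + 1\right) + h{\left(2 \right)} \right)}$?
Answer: $1$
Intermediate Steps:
$W{\left(f \right)} = 1$
$W^{2}{\left(\left(-2 + 1\right) + h{\left(2 \right)} \right)} = 1^{2} = 1$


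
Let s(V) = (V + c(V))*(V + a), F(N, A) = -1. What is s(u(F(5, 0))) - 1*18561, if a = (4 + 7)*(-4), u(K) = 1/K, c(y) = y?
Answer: -18471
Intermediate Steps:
a = -44 (a = 11*(-4) = -44)
s(V) = 2*V*(-44 + V) (s(V) = (V + V)*(V - 44) = (2*V)*(-44 + V) = 2*V*(-44 + V))
s(u(F(5, 0))) - 1*18561 = 2*(-44 + 1/(-1))/(-1) - 1*18561 = 2*(-1)*(-44 - 1) - 18561 = 2*(-1)*(-45) - 18561 = 90 - 18561 = -18471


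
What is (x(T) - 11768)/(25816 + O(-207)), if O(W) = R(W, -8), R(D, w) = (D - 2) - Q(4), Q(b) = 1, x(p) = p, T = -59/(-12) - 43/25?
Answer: -3529441/7681800 ≈ -0.45946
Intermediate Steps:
T = 959/300 (T = -59*(-1/12) - 43*1/25 = 59/12 - 43/25 = 959/300 ≈ 3.1967)
R(D, w) = -3 + D (R(D, w) = (D - 2) - 1*1 = (-2 + D) - 1 = -3 + D)
O(W) = -3 + W
(x(T) - 11768)/(25816 + O(-207)) = (959/300 - 11768)/(25816 + (-3 - 207)) = -3529441/(300*(25816 - 210)) = -3529441/300/25606 = -3529441/300*1/25606 = -3529441/7681800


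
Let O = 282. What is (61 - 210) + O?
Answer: 133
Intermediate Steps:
(61 - 210) + O = (61 - 210) + 282 = -149 + 282 = 133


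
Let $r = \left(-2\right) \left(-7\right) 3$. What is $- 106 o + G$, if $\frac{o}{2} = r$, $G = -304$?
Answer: $-9208$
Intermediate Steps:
$r = 42$ ($r = 14 \cdot 3 = 42$)
$o = 84$ ($o = 2 \cdot 42 = 84$)
$- 106 o + G = \left(-106\right) 84 - 304 = -8904 - 304 = -9208$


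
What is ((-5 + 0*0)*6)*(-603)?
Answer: 18090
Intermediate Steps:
((-5 + 0*0)*6)*(-603) = ((-5 + 0)*6)*(-603) = -5*6*(-603) = -30*(-603) = 18090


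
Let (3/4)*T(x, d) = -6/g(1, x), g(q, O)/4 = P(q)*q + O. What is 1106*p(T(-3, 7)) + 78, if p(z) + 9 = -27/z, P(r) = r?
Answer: -39738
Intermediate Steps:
g(q, O) = 4*O + 4*q² (g(q, O) = 4*(q*q + O) = 4*(q² + O) = 4*(O + q²) = 4*O + 4*q²)
T(x, d) = -8/(4 + 4*x) (T(x, d) = 4*(-6/(4*x + 4*1²))/3 = 4*(-6/(4*x + 4*1))/3 = 4*(-6/(4*x + 4))/3 = 4*(-6/(4 + 4*x))/3 = -8/(4 + 4*x))
p(z) = -9 - 27/z
1106*p(T(-3, 7)) + 78 = 1106*(-9 - 27/((-2/(1 - 3)))) + 78 = 1106*(-9 - 27/((-2/(-2)))) + 78 = 1106*(-9 - 27/((-2*(-½)))) + 78 = 1106*(-9 - 27/1) + 78 = 1106*(-9 - 27*1) + 78 = 1106*(-9 - 27) + 78 = 1106*(-36) + 78 = -39816 + 78 = -39738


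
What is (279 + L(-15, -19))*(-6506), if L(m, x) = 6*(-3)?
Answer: -1698066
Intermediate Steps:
L(m, x) = -18
(279 + L(-15, -19))*(-6506) = (279 - 18)*(-6506) = 261*(-6506) = -1698066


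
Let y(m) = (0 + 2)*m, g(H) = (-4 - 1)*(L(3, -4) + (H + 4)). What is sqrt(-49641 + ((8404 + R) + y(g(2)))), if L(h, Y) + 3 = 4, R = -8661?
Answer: 12*I*sqrt(347) ≈ 223.54*I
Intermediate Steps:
L(h, Y) = 1 (L(h, Y) = -3 + 4 = 1)
g(H) = -25 - 5*H (g(H) = (-4 - 1)*(1 + (H + 4)) = -5*(1 + (4 + H)) = -5*(5 + H) = -25 - 5*H)
y(m) = 2*m
sqrt(-49641 + ((8404 + R) + y(g(2)))) = sqrt(-49641 + ((8404 - 8661) + 2*(-25 - 5*2))) = sqrt(-49641 + (-257 + 2*(-25 - 10))) = sqrt(-49641 + (-257 + 2*(-35))) = sqrt(-49641 + (-257 - 70)) = sqrt(-49641 - 327) = sqrt(-49968) = 12*I*sqrt(347)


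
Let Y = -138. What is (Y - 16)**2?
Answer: 23716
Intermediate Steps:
(Y - 16)**2 = (-138 - 16)**2 = (-154)**2 = 23716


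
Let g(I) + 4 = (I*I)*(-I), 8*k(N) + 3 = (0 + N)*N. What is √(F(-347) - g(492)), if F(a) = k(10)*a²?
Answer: 3*√214320802/4 ≈ 10980.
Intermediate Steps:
k(N) = -3/8 + N²/8 (k(N) = -3/8 + ((0 + N)*N)/8 = -3/8 + (N*N)/8 = -3/8 + N²/8)
F(a) = 97*a²/8 (F(a) = (-3/8 + (⅛)*10²)*a² = (-3/8 + (⅛)*100)*a² = (-3/8 + 25/2)*a² = 97*a²/8)
g(I) = -4 - I³ (g(I) = -4 + (I*I)*(-I) = -4 + I²*(-I) = -4 - I³)
√(F(-347) - g(492)) = √((97/8)*(-347)² - (-4 - 1*492³)) = √((97/8)*120409 - (-4 - 1*119095488)) = √(11679673/8 - (-4 - 119095488)) = √(11679673/8 - 1*(-119095492)) = √(11679673/8 + 119095492) = √(964443609/8) = 3*√214320802/4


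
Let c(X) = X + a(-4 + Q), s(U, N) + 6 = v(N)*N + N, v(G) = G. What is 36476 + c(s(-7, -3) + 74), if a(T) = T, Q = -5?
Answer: 36541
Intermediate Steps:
s(U, N) = -6 + N + N**2 (s(U, N) = -6 + (N*N + N) = -6 + (N**2 + N) = -6 + (N + N**2) = -6 + N + N**2)
c(X) = -9 + X (c(X) = X + (-4 - 5) = X - 9 = -9 + X)
36476 + c(s(-7, -3) + 74) = 36476 + (-9 + ((-6 - 3 + (-3)**2) + 74)) = 36476 + (-9 + ((-6 - 3 + 9) + 74)) = 36476 + (-9 + (0 + 74)) = 36476 + (-9 + 74) = 36476 + 65 = 36541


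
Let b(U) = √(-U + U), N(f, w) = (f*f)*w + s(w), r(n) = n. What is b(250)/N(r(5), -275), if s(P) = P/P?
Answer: 0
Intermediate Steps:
s(P) = 1
N(f, w) = 1 + w*f² (N(f, w) = (f*f)*w + 1 = f²*w + 1 = w*f² + 1 = 1 + w*f²)
b(U) = 0 (b(U) = √0 = 0)
b(250)/N(r(5), -275) = 0/(1 - 275*5²) = 0/(1 - 275*25) = 0/(1 - 6875) = 0/(-6874) = 0*(-1/6874) = 0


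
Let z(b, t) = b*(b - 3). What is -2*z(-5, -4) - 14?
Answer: -94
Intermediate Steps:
z(b, t) = b*(-3 + b)
-2*z(-5, -4) - 14 = -(-10)*(-3 - 5) - 14 = -(-10)*(-8) - 14 = -2*40 - 14 = -80 - 14 = -94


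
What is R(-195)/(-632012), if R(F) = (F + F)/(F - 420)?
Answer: -13/12956246 ≈ -1.0034e-6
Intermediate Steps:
R(F) = 2*F/(-420 + F) (R(F) = (2*F)/(-420 + F) = 2*F/(-420 + F))
R(-195)/(-632012) = (2*(-195)/(-420 - 195))/(-632012) = (2*(-195)/(-615))*(-1/632012) = (2*(-195)*(-1/615))*(-1/632012) = (26/41)*(-1/632012) = -13/12956246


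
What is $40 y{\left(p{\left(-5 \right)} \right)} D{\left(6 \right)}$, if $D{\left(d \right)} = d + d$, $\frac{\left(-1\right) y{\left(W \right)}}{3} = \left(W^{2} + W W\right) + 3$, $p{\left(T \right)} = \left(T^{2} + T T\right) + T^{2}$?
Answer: $-16204320$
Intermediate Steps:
$p{\left(T \right)} = 3 T^{2}$ ($p{\left(T \right)} = \left(T^{2} + T^{2}\right) + T^{2} = 2 T^{2} + T^{2} = 3 T^{2}$)
$y{\left(W \right)} = -9 - 6 W^{2}$ ($y{\left(W \right)} = - 3 \left(\left(W^{2} + W W\right) + 3\right) = - 3 \left(\left(W^{2} + W^{2}\right) + 3\right) = - 3 \left(2 W^{2} + 3\right) = - 3 \left(3 + 2 W^{2}\right) = -9 - 6 W^{2}$)
$D{\left(d \right)} = 2 d$
$40 y{\left(p{\left(-5 \right)} \right)} D{\left(6 \right)} = 40 \left(-9 - 6 \left(3 \left(-5\right)^{2}\right)^{2}\right) 2 \cdot 6 = 40 \left(-9 - 6 \left(3 \cdot 25\right)^{2}\right) 12 = 40 \left(-9 - 6 \cdot 75^{2}\right) 12 = 40 \left(-9 - 33750\right) 12 = 40 \left(-33759\right) 12 = \left(-1350360\right) 12 = -16204320$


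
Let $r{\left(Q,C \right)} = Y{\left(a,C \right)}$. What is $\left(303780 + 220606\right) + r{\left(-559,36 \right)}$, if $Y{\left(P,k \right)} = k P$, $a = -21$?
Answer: $523630$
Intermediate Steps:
$Y{\left(P,k \right)} = P k$
$r{\left(Q,C \right)} = - 21 C$
$\left(303780 + 220606\right) + r{\left(-559,36 \right)} = \left(303780 + 220606\right) - 756 = 524386 - 756 = 523630$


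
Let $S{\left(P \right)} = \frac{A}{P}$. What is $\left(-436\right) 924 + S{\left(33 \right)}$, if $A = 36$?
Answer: $- \frac{4431492}{11} \approx -4.0286 \cdot 10^{5}$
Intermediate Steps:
$S{\left(P \right)} = \frac{36}{P}$
$\left(-436\right) 924 + S{\left(33 \right)} = \left(-436\right) 924 + \frac{36}{33} = -402864 + 36 \cdot \frac{1}{33} = -402864 + \frac{12}{11} = - \frac{4431492}{11}$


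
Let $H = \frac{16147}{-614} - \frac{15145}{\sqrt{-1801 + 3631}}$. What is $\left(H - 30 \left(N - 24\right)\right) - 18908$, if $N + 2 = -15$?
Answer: $- \frac{10870439}{614} - \frac{3029 \sqrt{1830}}{366} \approx -18058.0$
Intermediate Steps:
$N = -17$ ($N = -2 - 15 = -17$)
$H = - \frac{16147}{614} - \frac{3029 \sqrt{1830}}{366}$ ($H = 16147 \left(- \frac{1}{614}\right) - \frac{15145}{\sqrt{1830}} = - \frac{16147}{614} - 15145 \frac{\sqrt{1830}}{1830} = - \frac{16147}{614} - \frac{3029 \sqrt{1830}}{366} \approx -380.33$)
$\left(H - 30 \left(N - 24\right)\right) - 18908 = \left(\left(- \frac{16147}{614} - \frac{3029 \sqrt{1830}}{366}\right) - 30 \left(-17 - 24\right)\right) - 18908 = \left(\left(- \frac{16147}{614} - \frac{3029 \sqrt{1830}}{366}\right) - -1230\right) - 18908 = \left(\left(- \frac{16147}{614} - \frac{3029 \sqrt{1830}}{366}\right) + 1230\right) - 18908 = \left(\frac{739073}{614} - \frac{3029 \sqrt{1830}}{366}\right) - 18908 = - \frac{10870439}{614} - \frac{3029 \sqrt{1830}}{366}$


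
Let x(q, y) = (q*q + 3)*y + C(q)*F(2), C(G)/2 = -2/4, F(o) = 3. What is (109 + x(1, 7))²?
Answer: 17956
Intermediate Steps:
C(G) = -1 (C(G) = 2*(-2/4) = 2*(-2*¼) = 2*(-½) = -1)
x(q, y) = -3 + y*(3 + q²) (x(q, y) = (q*q + 3)*y - 1*3 = (q² + 3)*y - 3 = (3 + q²)*y - 3 = y*(3 + q²) - 3 = -3 + y*(3 + q²))
(109 + x(1, 7))² = (109 + (-3 + 3*7 + 7*1²))² = (109 + (-3 + 21 + 7*1))² = (109 + (-3 + 21 + 7))² = (109 + 25)² = 134² = 17956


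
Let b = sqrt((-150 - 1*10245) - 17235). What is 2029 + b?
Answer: 2029 + 3*I*sqrt(3070) ≈ 2029.0 + 166.22*I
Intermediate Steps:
b = 3*I*sqrt(3070) (b = sqrt((-150 - 10245) - 17235) = sqrt(-10395 - 17235) = sqrt(-27630) = 3*I*sqrt(3070) ≈ 166.22*I)
2029 + b = 2029 + 3*I*sqrt(3070)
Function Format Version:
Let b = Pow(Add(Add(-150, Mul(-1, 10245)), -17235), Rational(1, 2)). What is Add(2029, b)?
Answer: Add(2029, Mul(3, I, Pow(3070, Rational(1, 2)))) ≈ Add(2029.0, Mul(166.22, I))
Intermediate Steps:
b = Mul(3, I, Pow(3070, Rational(1, 2))) (b = Pow(Add(Add(-150, -10245), -17235), Rational(1, 2)) = Pow(Add(-10395, -17235), Rational(1, 2)) = Pow(-27630, Rational(1, 2)) = Mul(3, I, Pow(3070, Rational(1, 2))) ≈ Mul(166.22, I))
Add(2029, b) = Add(2029, Mul(3, I, Pow(3070, Rational(1, 2))))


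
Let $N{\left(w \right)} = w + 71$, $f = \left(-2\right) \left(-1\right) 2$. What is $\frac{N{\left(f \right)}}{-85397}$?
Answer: $- \frac{75}{85397} \approx -0.00087825$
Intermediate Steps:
$f = 4$ ($f = 2 \cdot 2 = 4$)
$N{\left(w \right)} = 71 + w$
$\frac{N{\left(f \right)}}{-85397} = \frac{71 + 4}{-85397} = 75 \left(- \frac{1}{85397}\right) = - \frac{75}{85397}$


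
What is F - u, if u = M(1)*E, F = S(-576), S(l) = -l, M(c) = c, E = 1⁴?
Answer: 575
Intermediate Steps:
E = 1
F = 576 (F = -1*(-576) = 576)
u = 1 (u = 1*1 = 1)
F - u = 576 - 1*1 = 576 - 1 = 575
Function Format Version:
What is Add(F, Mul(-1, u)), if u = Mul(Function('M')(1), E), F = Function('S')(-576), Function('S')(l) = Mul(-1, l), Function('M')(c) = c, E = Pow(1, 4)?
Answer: 575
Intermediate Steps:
E = 1
F = 576 (F = Mul(-1, -576) = 576)
u = 1 (u = Mul(1, 1) = 1)
Add(F, Mul(-1, u)) = Add(576, Mul(-1, 1)) = Add(576, -1) = 575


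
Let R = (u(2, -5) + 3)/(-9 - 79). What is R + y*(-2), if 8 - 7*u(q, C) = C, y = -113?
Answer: 69591/308 ≈ 225.94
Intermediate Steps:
u(q, C) = 8/7 - C/7
R = -17/308 (R = ((8/7 - 1/7*(-5)) + 3)/(-9 - 79) = ((8/7 + 5/7) + 3)/(-88) = (13/7 + 3)*(-1/88) = (34/7)*(-1/88) = -17/308 ≈ -0.055195)
R + y*(-2) = -17/308 - 113*(-2) = -17/308 + 226 = 69591/308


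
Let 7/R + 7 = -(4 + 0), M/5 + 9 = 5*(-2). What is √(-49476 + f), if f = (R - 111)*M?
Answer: 2*I*√1175834/11 ≈ 197.16*I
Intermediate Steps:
M = -95 (M = -45 + 5*(5*(-2)) = -45 + 5*(-10) = -45 - 50 = -95)
R = -7/11 (R = 7/(-7 - (4 + 0)) = 7/(-7 - 1*4) = 7/(-7 - 4) = 7/(-11) = 7*(-1/11) = -7/11 ≈ -0.63636)
f = 116660/11 (f = (-7/11 - 111)*(-95) = -1228/11*(-95) = 116660/11 ≈ 10605.)
√(-49476 + f) = √(-49476 + 116660/11) = √(-427576/11) = 2*I*√1175834/11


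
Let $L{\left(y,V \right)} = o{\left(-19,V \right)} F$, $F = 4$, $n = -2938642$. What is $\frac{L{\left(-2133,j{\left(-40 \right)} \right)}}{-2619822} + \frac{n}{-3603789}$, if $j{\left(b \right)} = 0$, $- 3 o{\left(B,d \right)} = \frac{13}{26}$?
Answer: $\frac{183302889625}{224792516799} \approx 0.81543$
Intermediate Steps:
$o{\left(B,d \right)} = - \frac{1}{6}$ ($o{\left(B,d \right)} = - \frac{13 \cdot \frac{1}{26}}{3} = \left(- \frac{1}{3}\right) \frac{1}{2} = - \frac{1}{6}$)
$L{\left(y,V \right)} = - \frac{2}{3}$ ($L{\left(y,V \right)} = \left(- \frac{1}{6}\right) 4 = - \frac{2}{3}$)
$\frac{L{\left(-2133,j{\left(-40 \right)} \right)}}{-2619822} + \frac{n}{-3603789} = - \frac{2}{3 \left(-2619822\right)} - \frac{2938642}{-3603789} = \left(- \frac{2}{3}\right) \left(- \frac{1}{2619822}\right) - - \frac{419806}{514827} = \frac{1}{3929733} + \frac{419806}{514827} = \frac{183302889625}{224792516799}$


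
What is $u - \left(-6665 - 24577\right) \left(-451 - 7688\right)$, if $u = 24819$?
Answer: $-254253819$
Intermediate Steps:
$u - \left(-6665 - 24577\right) \left(-451 - 7688\right) = 24819 - \left(-6665 - 24577\right) \left(-451 - 7688\right) = 24819 - \left(-31242\right) \left(-8139\right) = 24819 - 254278638 = -254253819$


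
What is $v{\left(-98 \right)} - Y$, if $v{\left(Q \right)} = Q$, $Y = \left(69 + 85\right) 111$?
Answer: $-17192$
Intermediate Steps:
$Y = 17094$ ($Y = 154 \cdot 111 = 17094$)
$v{\left(-98 \right)} - Y = -98 - 17094 = -17192$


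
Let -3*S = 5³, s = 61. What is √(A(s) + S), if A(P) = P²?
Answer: √33114/3 ≈ 60.658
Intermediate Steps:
S = -125/3 (S = -⅓*5³ = -⅓*125 = -125/3 ≈ -41.667)
√(A(s) + S) = √(61² - 125/3) = √(3721 - 125/3) = √(11038/3) = √33114/3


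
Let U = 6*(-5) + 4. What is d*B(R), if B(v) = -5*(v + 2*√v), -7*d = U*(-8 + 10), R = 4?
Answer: -2080/7 ≈ -297.14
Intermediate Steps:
U = -26 (U = -30 + 4 = -26)
d = 52/7 (d = -(-26)*(-8 + 10)/7 = -(-26)*2/7 = -⅐*(-52) = 52/7 ≈ 7.4286)
B(v) = -10*√v - 5*v
d*B(R) = 52*(-10*√4 - 5*4)/7 = 52*(-10*2 - 20)/7 = 52*(-20 - 20)/7 = (52/7)*(-40) = -2080/7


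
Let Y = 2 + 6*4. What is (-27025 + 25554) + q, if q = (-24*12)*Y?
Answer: -8959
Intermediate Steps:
Y = 26 (Y = 2 + 24 = 26)
q = -7488 (q = -24*12*26 = -288*26 = -7488)
(-27025 + 25554) + q = (-27025 + 25554) - 7488 = -1471 - 7488 = -8959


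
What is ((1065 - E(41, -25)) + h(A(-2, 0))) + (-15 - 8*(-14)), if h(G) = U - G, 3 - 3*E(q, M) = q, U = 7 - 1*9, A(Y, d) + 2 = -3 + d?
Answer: 3533/3 ≈ 1177.7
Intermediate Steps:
A(Y, d) = -5 + d (A(Y, d) = -2 + (-3 + d) = -5 + d)
U = -2 (U = 7 - 9 = -2)
E(q, M) = 1 - q/3
h(G) = -2 - G
((1065 - E(41, -25)) + h(A(-2, 0))) + (-15 - 8*(-14)) = ((1065 - (1 - ⅓*41)) + (-2 - (-5 + 0))) + (-15 - 8*(-14)) = ((1065 - (1 - 41/3)) + (-2 - 1*(-5))) + (-15 + 112) = ((1065 - 1*(-38/3)) + (-2 + 5)) + 97 = ((1065 + 38/3) + 3) + 97 = (3233/3 + 3) + 97 = 3242/3 + 97 = 3533/3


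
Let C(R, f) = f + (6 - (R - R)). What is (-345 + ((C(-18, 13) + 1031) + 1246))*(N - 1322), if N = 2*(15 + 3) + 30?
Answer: -2450456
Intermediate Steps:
C(R, f) = 6 + f (C(R, f) = f + (6 - 1*0) = f + (6 + 0) = f + 6 = 6 + f)
N = 66 (N = 2*18 + 30 = 36 + 30 = 66)
(-345 + ((C(-18, 13) + 1031) + 1246))*(N - 1322) = (-345 + (((6 + 13) + 1031) + 1246))*(66 - 1322) = (-345 + ((19 + 1031) + 1246))*(-1256) = (-345 + (1050 + 1246))*(-1256) = (-345 + 2296)*(-1256) = 1951*(-1256) = -2450456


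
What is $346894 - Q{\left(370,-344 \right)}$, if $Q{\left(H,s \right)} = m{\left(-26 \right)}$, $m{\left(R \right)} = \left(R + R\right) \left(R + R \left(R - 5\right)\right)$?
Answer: $387454$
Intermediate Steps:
$m{\left(R \right)} = 2 R \left(R + R \left(-5 + R\right)\right)$
$Q{\left(H,s \right)} = -40560$ ($Q{\left(H,s \right)} = 2 \left(-26\right)^{2} \left(-4 - 26\right) = 2 \cdot 676 \left(-30\right) = -40560$)
$346894 - Q{\left(370,-344 \right)} = 346894 - -40560 = 346894 + 40560 = 387454$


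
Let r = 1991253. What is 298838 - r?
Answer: -1692415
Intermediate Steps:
298838 - r = 298838 - 1*1991253 = 298838 - 1991253 = -1692415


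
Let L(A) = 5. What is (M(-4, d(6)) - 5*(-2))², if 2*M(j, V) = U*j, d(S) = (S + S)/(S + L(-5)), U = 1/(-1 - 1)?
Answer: 121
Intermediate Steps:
U = -½ (U = 1/(-2) = -½ ≈ -0.50000)
d(S) = 2*S/(5 + S) (d(S) = (S + S)/(S + 5) = (2*S)/(5 + S) = 2*S/(5 + S))
M(j, V) = -j/4 (M(j, V) = (-j/2)/2 = -j/4)
(M(-4, d(6)) - 5*(-2))² = (-¼*(-4) - 5*(-2))² = (1 - 1*(-10))² = (1 + 10)² = 11² = 121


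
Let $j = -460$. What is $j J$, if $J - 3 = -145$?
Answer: $65320$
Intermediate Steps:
$J = -142$ ($J = 3 - 145 = -142$)
$j J = \left(-460\right) \left(-142\right) = 65320$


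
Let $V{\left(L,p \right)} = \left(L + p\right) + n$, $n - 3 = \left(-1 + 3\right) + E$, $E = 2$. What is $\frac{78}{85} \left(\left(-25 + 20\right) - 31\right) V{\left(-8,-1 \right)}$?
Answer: $\frac{5616}{85} \approx 66.071$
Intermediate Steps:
$n = 7$ ($n = 3 + \left(\left(-1 + 3\right) + 2\right) = 3 + \left(2 + 2\right) = 3 + 4 = 7$)
$V{\left(L,p \right)} = 7 + L + p$ ($V{\left(L,p \right)} = \left(L + p\right) + 7 = 7 + L + p$)
$\frac{78}{85} \left(\left(-25 + 20\right) - 31\right) V{\left(-8,-1 \right)} = \frac{78}{85} \left(\left(-25 + 20\right) - 31\right) \left(7 - 8 - 1\right) = 78 \cdot \frac{1}{85} \left(-5 - 31\right) \left(-2\right) = \frac{78}{85} \left(-36\right) \left(-2\right) = \left(- \frac{2808}{85}\right) \left(-2\right) = \frac{5616}{85}$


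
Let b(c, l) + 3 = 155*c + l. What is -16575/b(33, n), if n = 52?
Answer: -16575/5164 ≈ -3.2097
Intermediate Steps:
b(c, l) = -3 + l + 155*c (b(c, l) = -3 + (155*c + l) = -3 + (l + 155*c) = -3 + l + 155*c)
-16575/b(33, n) = -16575/(-3 + 52 + 155*33) = -16575/(-3 + 52 + 5115) = -16575/5164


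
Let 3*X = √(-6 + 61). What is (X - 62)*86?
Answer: -5332 + 86*√55/3 ≈ -5119.4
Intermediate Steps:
X = √55/3 (X = √(-6 + 61)/3 = √55/3 ≈ 2.4721)
(X - 62)*86 = (√55/3 - 62)*86 = (-62 + √55/3)*86 = -5332 + 86*√55/3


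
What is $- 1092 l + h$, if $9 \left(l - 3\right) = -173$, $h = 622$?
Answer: $\frac{55010}{3} \approx 18337.0$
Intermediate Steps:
$l = - \frac{146}{9}$ ($l = 3 + \frac{1}{9} \left(-173\right) = 3 - \frac{173}{9} = - \frac{146}{9} \approx -16.222$)
$- 1092 l + h = \left(-1092\right) \left(- \frac{146}{9}\right) + 622 = \frac{53144}{3} + 622 = \frac{55010}{3}$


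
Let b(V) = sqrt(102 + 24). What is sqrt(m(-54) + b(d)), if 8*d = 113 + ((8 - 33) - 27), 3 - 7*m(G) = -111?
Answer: sqrt(798 + 147*sqrt(14))/7 ≈ 5.2451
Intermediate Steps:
m(G) = 114/7 (m(G) = 3/7 - 1/7*(-111) = 3/7 + 111/7 = 114/7)
d = 61/8 (d = (113 + ((8 - 33) - 27))/8 = (113 + (-25 - 27))/8 = (113 - 52)/8 = (1/8)*61 = 61/8 ≈ 7.6250)
b(V) = 3*sqrt(14) (b(V) = sqrt(126) = 3*sqrt(14))
sqrt(m(-54) + b(d)) = sqrt(114/7 + 3*sqrt(14))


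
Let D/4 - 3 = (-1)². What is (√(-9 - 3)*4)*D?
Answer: 128*I*√3 ≈ 221.7*I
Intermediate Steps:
D = 16 (D = 12 + 4*(-1)² = 12 + 4*1 = 12 + 4 = 16)
(√(-9 - 3)*4)*D = (√(-9 - 3)*4)*16 = (√(-12)*4)*16 = ((2*I*√3)*4)*16 = (8*I*√3)*16 = 128*I*√3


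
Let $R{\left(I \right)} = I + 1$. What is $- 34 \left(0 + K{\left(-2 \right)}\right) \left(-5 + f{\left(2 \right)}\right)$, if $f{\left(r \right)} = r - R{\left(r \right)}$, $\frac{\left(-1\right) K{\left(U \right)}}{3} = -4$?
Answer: $2448$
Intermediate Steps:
$R{\left(I \right)} = 1 + I$
$K{\left(U \right)} = 12$ ($K{\left(U \right)} = \left(-3\right) \left(-4\right) = 12$)
$f{\left(r \right)} = -1$ ($f{\left(r \right)} = r - \left(1 + r\right) = -1$)
$- 34 \left(0 + K{\left(-2 \right)}\right) \left(-5 + f{\left(2 \right)}\right) = - 34 \left(0 + 12\right) \left(-5 - 1\right) = - 34 \cdot 12 \left(-6\right) = \left(-34\right) \left(-72\right) = 2448$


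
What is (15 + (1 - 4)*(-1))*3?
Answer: 54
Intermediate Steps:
(15 + (1 - 4)*(-1))*3 = (15 - 3*(-1))*3 = (15 + 3)*3 = 18*3 = 54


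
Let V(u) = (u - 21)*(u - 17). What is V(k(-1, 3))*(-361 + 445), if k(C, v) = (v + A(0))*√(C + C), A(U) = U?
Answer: 28476 - 9576*I*√2 ≈ 28476.0 - 13543.0*I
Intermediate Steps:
k(C, v) = v*√2*√C (k(C, v) = (v + 0)*√(C + C) = v*√(2*C) = v*(√2*√C) = v*√2*√C)
V(u) = (-21 + u)*(-17 + u)
V(k(-1, 3))*(-361 + 445) = (357 + (3*√2*√(-1))² - 114*√2*√(-1))*(-361 + 445) = (357 + (3*√2*I)² - 114*√2*I)*84 = (357 + (3*I*√2)² - 114*I*√2)*84 = (357 - 18 - 114*I*√2)*84 = (339 - 114*I*√2)*84 = 28476 - 9576*I*√2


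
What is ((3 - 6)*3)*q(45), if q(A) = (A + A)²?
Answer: -72900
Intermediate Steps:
q(A) = 4*A² (q(A) = (2*A)² = 4*A²)
((3 - 6)*3)*q(45) = ((3 - 6)*3)*(4*45²) = (-3*3)*(4*2025) = -9*8100 = -72900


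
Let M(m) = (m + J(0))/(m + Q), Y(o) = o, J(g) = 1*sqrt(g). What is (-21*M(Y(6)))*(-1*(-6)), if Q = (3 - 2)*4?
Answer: -378/5 ≈ -75.600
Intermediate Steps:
Q = 4 (Q = 1*4 = 4)
J(g) = sqrt(g)
M(m) = m/(4 + m) (M(m) = (m + sqrt(0))/(m + 4) = (m + 0)/(4 + m) = m/(4 + m))
(-21*M(Y(6)))*(-1*(-6)) = (-126/(4 + 6))*(-1*(-6)) = -126/10*6 = -21*3/5*6 = -63/5*6 = -378/5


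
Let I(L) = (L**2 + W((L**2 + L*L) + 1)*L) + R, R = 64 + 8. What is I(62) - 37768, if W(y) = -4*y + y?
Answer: -1464006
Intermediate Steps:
R = 72
W(y) = -3*y
I(L) = 72 + L**2 + L*(-3 - 6*L**2) (I(L) = (L**2 + (-3*((L**2 + L*L) + 1))*L) + 72 = (L**2 + (-3*((L**2 + L**2) + 1))*L) + 72 = (L**2 + (-3*(2*L**2 + 1))*L) + 72 = (L**2 + (-3*(1 + 2*L**2))*L) + 72 = (L**2 + (-3 - 6*L**2)*L) + 72 = (L**2 + L*(-3 - 6*L**2)) + 72 = 72 + L**2 + L*(-3 - 6*L**2))
I(62) - 37768 = (72 + 62**2 - 6*62**3 - 3*62) - 37768 = (72 + 3844 - 6*238328 - 186) - 37768 = (72 + 3844 - 1429968 - 186) - 37768 = -1426238 - 37768 = -1464006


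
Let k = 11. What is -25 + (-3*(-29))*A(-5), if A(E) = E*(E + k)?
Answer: -2635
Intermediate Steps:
A(E) = E*(11 + E) (A(E) = E*(E + 11) = E*(11 + E))
-25 + (-3*(-29))*A(-5) = -25 + (-3*(-29))*(-5*(11 - 5)) = -25 + 87*(-5*6) = -25 + 87*(-30) = -25 - 2610 = -2635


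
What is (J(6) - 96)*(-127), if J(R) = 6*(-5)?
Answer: 16002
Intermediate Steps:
J(R) = -30
(J(6) - 96)*(-127) = (-30 - 96)*(-127) = -126*(-127) = 16002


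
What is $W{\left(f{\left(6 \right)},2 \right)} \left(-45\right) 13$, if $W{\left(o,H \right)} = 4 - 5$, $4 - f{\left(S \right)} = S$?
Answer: $585$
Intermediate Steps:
$f{\left(S \right)} = 4 - S$
$W{\left(o,H \right)} = -1$ ($W{\left(o,H \right)} = 4 - 5 = -1$)
$W{\left(f{\left(6 \right)},2 \right)} \left(-45\right) 13 = \left(-1\right) \left(-45\right) 13 = 45 \cdot 13 = 585$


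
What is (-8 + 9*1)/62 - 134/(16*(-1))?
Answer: 2081/248 ≈ 8.3911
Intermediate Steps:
(-8 + 9*1)/62 - 134/(16*(-1)) = (-8 + 9)*(1/62) - 134/(-16) = 1*(1/62) - 134*(-1/16) = 1/62 + 67/8 = 2081/248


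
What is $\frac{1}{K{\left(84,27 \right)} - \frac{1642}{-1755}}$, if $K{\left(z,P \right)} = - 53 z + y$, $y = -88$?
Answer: $- \frac{1755}{7966058} \approx -0.00022031$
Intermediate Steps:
$K{\left(z,P \right)} = -88 - 53 z$ ($K{\left(z,P \right)} = - 53 z - 88 = -88 - 53 z$)
$\frac{1}{K{\left(84,27 \right)} - \frac{1642}{-1755}} = \frac{1}{\left(-88 - 4452\right) - \frac{1642}{-1755}} = \frac{1}{\left(-88 - 4452\right) - - \frac{1642}{1755}} = \frac{1}{-4540 + \frac{1642}{1755}} = \frac{1}{- \frac{7966058}{1755}} = - \frac{1755}{7966058}$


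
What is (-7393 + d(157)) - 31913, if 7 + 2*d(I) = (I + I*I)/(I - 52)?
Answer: -8230189/210 ≈ -39191.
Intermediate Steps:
d(I) = -7/2 + (I + I**2)/(2*(-52 + I)) (d(I) = -7/2 + ((I + I*I)/(I - 52))/2 = -7/2 + ((I + I**2)/(-52 + I))/2 = -7/2 + (I + I**2)/(2*(-52 + I)))
(-7393 + d(157)) - 31913 = (-7393 + (364 + 157**2 - 6*157)/(2*(-52 + 157))) - 31913 = (-7393 + (1/2)*(364 + 24649 - 942)/105) - 31913 = (-7393 + (1/2)*(1/105)*24071) - 31913 = (-7393 + 24071/210) - 31913 = -1528459/210 - 31913 = -8230189/210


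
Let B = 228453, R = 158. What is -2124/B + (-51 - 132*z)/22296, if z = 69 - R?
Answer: 291650893/565954232 ≈ 0.51533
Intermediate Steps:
z = -89 (z = 69 - 1*158 = 69 - 158 = -89)
-2124/B + (-51 - 132*z)/22296 = -2124/228453 + (-51 - 132*(-89))/22296 = -2124*1/228453 + (-51 + 11748)*(1/22296) = -708/76151 + 11697*(1/22296) = -708/76151 + 3899/7432 = 291650893/565954232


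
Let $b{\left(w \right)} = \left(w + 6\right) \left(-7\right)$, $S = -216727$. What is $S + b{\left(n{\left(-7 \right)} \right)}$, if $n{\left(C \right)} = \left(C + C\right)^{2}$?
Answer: $-218141$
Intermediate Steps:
$n{\left(C \right)} = 4 C^{2}$ ($n{\left(C \right)} = \left(2 C\right)^{2} = 4 C^{2}$)
$b{\left(w \right)} = -42 - 7 w$ ($b{\left(w \right)} = \left(6 + w\right) \left(-7\right) = -42 - 7 w$)
$S + b{\left(n{\left(-7 \right)} \right)} = -216727 - \left(42 + 7 \cdot 4 \left(-7\right)^{2}\right) = -216727 - \left(42 + 7 \cdot 4 \cdot 49\right) = -216727 - 1414 = -218141$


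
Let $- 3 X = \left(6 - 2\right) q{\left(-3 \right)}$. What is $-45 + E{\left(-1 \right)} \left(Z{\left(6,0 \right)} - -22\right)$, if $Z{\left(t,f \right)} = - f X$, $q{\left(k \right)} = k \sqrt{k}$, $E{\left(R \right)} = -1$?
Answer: $-67$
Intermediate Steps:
$q{\left(k \right)} = k^{\frac{3}{2}}$
$X = 4 i \sqrt{3}$ ($X = - \frac{\left(6 - 2\right) \left(-3\right)^{\frac{3}{2}}}{3} = - \frac{4 \left(- 3 i \sqrt{3}\right)}{3} = - \frac{\left(-12\right) i \sqrt{3}}{3} = 4 i \sqrt{3} \approx 6.9282 i$)
$Z{\left(t,f \right)} = - 4 i f \sqrt{3}$ ($Z{\left(t,f \right)} = - f 4 i \sqrt{3} = - 4 i f \sqrt{3}$)
$-45 + E{\left(-1 \right)} \left(Z{\left(6,0 \right)} - -22\right) = -45 - \left(\left(-4\right) i 0 \sqrt{3} - -22\right) = -45 - \left(0 + 22\right) = -45 - 22 = -67$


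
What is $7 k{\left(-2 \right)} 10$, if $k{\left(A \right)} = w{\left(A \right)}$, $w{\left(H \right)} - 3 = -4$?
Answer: $-70$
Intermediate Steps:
$w{\left(H \right)} = -1$ ($w{\left(H \right)} = 3 - 4 = -1$)
$k{\left(A \right)} = -1$
$7 k{\left(-2 \right)} 10 = 7 \left(-1\right) 10 = \left(-7\right) 10 = -70$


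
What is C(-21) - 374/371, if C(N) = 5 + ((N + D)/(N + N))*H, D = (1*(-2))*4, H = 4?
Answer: 7517/1113 ≈ 6.7538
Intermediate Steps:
D = -8 (D = -2*4 = -8)
C(N) = 5 + 2*(-8 + N)/N (C(N) = 5 + ((N - 8)/(N + N))*4 = 5 + ((-8 + N)/((2*N)))*4 = 5 + ((-8 + N)*(1/(2*N)))*4 = 5 + ((-8 + N)/(2*N))*4 = 5 + 2*(-8 + N)/N)
C(-21) - 374/371 = (7 - 16/(-21)) - 374/371 = (7 - 16*(-1/21)) - 374*1/371 = (7 + 16/21) - 374/371 = 163/21 - 374/371 = 7517/1113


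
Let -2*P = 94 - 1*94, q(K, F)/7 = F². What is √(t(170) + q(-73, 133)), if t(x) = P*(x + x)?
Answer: 133*√7 ≈ 351.88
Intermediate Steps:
q(K, F) = 7*F²
P = 0 (P = -(94 - 1*94)/2 = -(94 - 94)/2 = -½*0 = 0)
t(x) = 0 (t(x) = 0*(x + x) = 0*(2*x) = 0)
√(t(170) + q(-73, 133)) = √(0 + 7*133²) = √(0 + 7*17689) = √(0 + 123823) = √123823 = 133*√7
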